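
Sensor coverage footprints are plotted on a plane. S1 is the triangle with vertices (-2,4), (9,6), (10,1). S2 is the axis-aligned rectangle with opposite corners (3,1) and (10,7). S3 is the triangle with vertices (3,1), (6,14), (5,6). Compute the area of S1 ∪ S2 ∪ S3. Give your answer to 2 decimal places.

49.99

By inclusion–exclusion:
Individual areas: |S1| = 28.5, |S2| = 42, |S3| = 5.5.
|S1∩S2| = 23.1023.
|S1∩S3| = 1.2328.
|S2∩S3| = 2.9087.
|S1∩S2∩S3| = 1.2328.
|S1 ∪ S2 ∪ S3| = 76 − 27.2437 + 1.2328 = 49.99.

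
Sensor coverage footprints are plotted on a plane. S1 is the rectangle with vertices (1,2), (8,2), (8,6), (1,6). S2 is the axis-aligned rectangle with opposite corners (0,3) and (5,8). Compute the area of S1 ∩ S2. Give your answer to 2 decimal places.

12.00

|S1∩S2|: x∈[1,5], y∈[3,6] → 4·3 = 12.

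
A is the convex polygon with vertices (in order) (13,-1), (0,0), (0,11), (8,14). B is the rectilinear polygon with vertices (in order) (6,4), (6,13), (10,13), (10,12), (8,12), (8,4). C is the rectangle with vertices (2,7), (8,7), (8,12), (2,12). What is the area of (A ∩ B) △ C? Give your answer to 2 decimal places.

28.50

|A ∩ B| = 18.5.
|(A ∩ B) ∩ C| = 10.
|(A ∩ B) △ C| = 18.5 + 30 − 20 = 28.50.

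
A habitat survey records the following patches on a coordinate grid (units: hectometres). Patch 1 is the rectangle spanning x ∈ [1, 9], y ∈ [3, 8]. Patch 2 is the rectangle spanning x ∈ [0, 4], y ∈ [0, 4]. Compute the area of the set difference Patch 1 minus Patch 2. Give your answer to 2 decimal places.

|Patch 1∩Patch 2|: x∈[1,4], y∈[3,4] → 3·1 = 3.
|Patch 1| = 40.
|Patch 1 ∖ Patch 2| = |Patch 1| − |Patch 1∩Patch 2| = 40 − 3 = 37.00.

37.00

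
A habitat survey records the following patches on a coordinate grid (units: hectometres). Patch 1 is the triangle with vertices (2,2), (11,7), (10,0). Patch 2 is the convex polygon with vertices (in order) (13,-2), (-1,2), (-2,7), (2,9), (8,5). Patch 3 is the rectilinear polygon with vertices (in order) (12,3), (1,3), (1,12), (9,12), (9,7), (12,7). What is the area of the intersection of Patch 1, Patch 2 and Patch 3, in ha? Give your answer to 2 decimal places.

6.28

The intersection is the polygon with vertices (8,5), (9.429,3), (3.8,3), (7.727,5.182).
By the shoelace formula its area is 6.28.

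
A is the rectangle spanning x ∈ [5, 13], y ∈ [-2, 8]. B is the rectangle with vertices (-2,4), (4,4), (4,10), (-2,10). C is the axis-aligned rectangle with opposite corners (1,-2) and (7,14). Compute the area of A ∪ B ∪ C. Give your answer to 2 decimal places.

By inclusion–exclusion:
Individual areas: |A| = 80, |B| = 36, |C| = 96.
|A∩B| = 0 (no overlap).
|A∩C|: x∈[5,7], y∈[-2,8] → 2·10 = 20.
|B∩C|: x∈[1,4], y∈[4,10] → 3·6 = 18.
|A∩B∩C| = 0.
|A ∪ B ∪ C| = 212 − 38 + 0 = 174.00.

174.00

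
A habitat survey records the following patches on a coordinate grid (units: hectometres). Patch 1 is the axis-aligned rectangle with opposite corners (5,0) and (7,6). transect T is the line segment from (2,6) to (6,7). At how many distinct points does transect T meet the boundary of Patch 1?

0

The segment lies entirely outside Patch 1 and never meets its boundary.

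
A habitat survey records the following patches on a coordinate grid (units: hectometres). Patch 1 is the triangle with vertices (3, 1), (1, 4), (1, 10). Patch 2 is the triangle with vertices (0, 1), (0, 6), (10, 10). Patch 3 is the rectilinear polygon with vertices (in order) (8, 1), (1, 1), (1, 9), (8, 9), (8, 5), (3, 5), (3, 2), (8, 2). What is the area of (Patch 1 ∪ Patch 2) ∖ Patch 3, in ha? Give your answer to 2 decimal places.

|Patch 1 ∪ Patch 2| = 27.1662.
|(Patch 1 ∪ Patch 2) ∩ Patch 3| = 20.3162.
|(Patch 1 ∪ Patch 2) ∖ Patch 3| = 27.1662 − 20.3162 = 6.85.

6.85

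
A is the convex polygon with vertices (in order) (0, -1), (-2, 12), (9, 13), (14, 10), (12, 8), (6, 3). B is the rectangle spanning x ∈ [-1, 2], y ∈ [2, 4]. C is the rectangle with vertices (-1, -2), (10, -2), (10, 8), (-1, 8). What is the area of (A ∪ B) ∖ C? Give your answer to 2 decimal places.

65.92

|A ∪ B| = 127.7692.
|(A ∪ B) ∩ C| = 61.8526.
|(A ∪ B) ∖ C| = 127.7692 − 61.8526 = 65.92.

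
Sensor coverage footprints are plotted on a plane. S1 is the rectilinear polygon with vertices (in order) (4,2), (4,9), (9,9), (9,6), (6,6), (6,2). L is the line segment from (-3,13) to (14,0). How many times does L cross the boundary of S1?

The segment meets the boundary at (6.154,6), (4,7.647).

2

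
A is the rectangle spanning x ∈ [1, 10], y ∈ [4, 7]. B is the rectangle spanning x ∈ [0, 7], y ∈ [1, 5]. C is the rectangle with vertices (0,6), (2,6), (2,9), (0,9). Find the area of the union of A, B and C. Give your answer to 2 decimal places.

54.00

By inclusion–exclusion:
Individual areas: |A| = 27, |B| = 28, |C| = 6.
|A∩B|: x∈[1,7], y∈[4,5] → 6·1 = 6.
|A∩C|: x∈[1,2], y∈[6,7] → 1·1 = 1.
|B∩C| = 0 (no overlap).
|A∩B∩C| = 0.
|A ∪ B ∪ C| = 61 − 7 + 0 = 54.00.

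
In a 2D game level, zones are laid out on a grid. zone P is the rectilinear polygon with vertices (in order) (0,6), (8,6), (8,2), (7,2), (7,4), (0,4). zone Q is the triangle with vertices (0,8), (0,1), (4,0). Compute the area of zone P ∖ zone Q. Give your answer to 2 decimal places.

15.00

|zone P| = 18, |zone P∩zone Q| = 3.
|zone P ∖ zone Q| = |zone P| − |zone P∩zone Q| = 18 − 3 = 15.00.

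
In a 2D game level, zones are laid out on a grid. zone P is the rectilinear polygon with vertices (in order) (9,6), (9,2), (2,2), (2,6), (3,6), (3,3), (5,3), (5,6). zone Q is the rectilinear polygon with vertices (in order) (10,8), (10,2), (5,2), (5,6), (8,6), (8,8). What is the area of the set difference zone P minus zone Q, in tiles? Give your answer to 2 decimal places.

|zone P| = 22, |zone P∩zone Q| = 16.
|zone P ∖ zone Q| = |zone P| − |zone P∩zone Q| = 22 − 16 = 6.00.

6.00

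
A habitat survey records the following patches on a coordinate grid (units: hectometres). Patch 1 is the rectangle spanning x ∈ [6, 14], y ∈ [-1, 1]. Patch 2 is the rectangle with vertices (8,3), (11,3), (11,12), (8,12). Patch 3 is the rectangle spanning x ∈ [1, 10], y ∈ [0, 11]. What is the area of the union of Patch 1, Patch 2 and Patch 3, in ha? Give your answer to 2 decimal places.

By inclusion–exclusion:
Individual areas: |Patch 1| = 16, |Patch 2| = 27, |Patch 3| = 99.
|Patch 1∩Patch 2| = 0 (no overlap).
|Patch 1∩Patch 3|: x∈[6,10], y∈[0,1] → 4·1 = 4.
|Patch 2∩Patch 3|: x∈[8,10], y∈[3,11] → 2·8 = 16.
|Patch 1∩Patch 2∩Patch 3| = 0.
|Patch 1 ∪ Patch 2 ∪ Patch 3| = 142 − 20 + 0 = 122.00.

122.00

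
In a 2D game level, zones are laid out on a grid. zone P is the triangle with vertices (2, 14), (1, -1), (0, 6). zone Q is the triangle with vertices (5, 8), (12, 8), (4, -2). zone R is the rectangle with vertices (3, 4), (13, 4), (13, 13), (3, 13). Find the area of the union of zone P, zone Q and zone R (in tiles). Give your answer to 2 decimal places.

By inclusion–exclusion:
Individual areas: |zone P| = 11, |zone Q| = 35, |zone R| = 90.
|zone P∩zone Q| = 0.
|zone P∩zone R| = 0.
|zone Q∩zone R| = 22.4.
|zone P∩zone Q∩zone R| = 0.
|zone P ∪ zone Q ∪ zone R| = 136 − 22.4 + 0 = 113.60.

113.60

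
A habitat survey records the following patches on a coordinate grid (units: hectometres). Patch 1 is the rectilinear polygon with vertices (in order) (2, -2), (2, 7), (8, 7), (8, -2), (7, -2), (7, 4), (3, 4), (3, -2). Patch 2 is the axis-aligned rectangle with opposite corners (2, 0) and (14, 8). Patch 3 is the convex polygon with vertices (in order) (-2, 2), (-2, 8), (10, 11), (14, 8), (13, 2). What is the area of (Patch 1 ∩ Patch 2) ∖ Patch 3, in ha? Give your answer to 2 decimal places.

4.00

|Patch 1 ∩ Patch 2| = 26.
|(Patch 1 ∩ Patch 2) ∩ Patch 3| = 22.
|(Patch 1 ∩ Patch 2) ∖ Patch 3| = 26 − 22 = 4.00.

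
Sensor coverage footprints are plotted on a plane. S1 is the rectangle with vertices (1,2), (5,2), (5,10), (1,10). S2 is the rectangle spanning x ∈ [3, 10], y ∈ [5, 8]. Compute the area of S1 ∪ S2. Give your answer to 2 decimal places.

47.00

By inclusion–exclusion:
Individual areas: |S1| = 32, |S2| = 21.
|S1∩S2|: x∈[3,5], y∈[5,8] → 2·3 = 6.
|S1 ∪ S2| = 53 − 6 = 47.00.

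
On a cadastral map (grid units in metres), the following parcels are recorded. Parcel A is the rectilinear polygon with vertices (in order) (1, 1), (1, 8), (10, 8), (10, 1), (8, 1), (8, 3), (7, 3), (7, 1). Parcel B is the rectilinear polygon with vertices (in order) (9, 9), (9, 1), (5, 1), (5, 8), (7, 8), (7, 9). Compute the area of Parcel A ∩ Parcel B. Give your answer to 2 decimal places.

26.00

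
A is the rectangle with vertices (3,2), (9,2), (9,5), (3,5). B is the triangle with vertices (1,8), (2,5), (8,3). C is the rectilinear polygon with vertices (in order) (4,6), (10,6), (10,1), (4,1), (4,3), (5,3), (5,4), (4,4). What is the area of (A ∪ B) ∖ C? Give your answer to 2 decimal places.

8.45

|A ∪ B| = 22.9667.
|(A ∪ B) ∩ C| = 14.5143.
|(A ∪ B) ∖ C| = 22.9667 − 14.5143 = 8.45.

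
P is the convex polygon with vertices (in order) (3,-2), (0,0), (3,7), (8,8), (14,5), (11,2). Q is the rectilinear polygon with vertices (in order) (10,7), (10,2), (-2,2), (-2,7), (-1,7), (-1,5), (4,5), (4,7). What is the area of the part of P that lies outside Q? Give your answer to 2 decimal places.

42.00

|P| = 79.5, |P∩Q| = 37.5.
|P ∖ Q| = |P| − |P∩Q| = 79.5 − 37.5 = 42.00.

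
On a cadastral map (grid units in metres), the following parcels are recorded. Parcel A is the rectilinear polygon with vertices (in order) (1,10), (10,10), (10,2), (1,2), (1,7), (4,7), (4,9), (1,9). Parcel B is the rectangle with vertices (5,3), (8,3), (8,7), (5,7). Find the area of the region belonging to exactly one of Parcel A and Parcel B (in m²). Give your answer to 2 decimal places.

|Parcel A| = 66, |Parcel B| = 12, |Parcel A∩Parcel B| = 12.
|Parcel A △ Parcel B| = |Parcel A| + |Parcel B| − 2·|Parcel A∩Parcel B| = 66 + 12 − 24 = 54.00.

54.00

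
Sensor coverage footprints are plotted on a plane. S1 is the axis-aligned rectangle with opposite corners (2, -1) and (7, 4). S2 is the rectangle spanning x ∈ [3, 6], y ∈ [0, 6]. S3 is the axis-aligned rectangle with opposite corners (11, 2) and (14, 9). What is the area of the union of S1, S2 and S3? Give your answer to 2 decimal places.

52.00

By inclusion–exclusion:
Individual areas: |S1| = 25, |S2| = 18, |S3| = 21.
|S1∩S2|: x∈[3,6], y∈[0,4] → 3·4 = 12.
|S1∩S3| = 0 (no overlap).
|S2∩S3| = 0 (no overlap).
|S1∩S2∩S3| = 0.
|S1 ∪ S2 ∪ S3| = 64 − 12 + 0 = 52.00.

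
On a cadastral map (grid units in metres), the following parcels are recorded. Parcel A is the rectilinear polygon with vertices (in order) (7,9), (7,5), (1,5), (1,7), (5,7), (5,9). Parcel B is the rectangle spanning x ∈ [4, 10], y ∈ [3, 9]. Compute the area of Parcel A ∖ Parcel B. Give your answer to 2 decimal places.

|Parcel A| = 16, |Parcel A∩Parcel B| = 10.
|Parcel A ∖ Parcel B| = |Parcel A| − |Parcel A∩Parcel B| = 16 − 10 = 6.00.

6.00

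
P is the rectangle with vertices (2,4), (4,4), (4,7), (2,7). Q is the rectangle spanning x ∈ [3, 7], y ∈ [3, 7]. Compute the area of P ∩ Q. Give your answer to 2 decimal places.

|P∩Q|: x∈[3,4], y∈[4,7] → 1·3 = 3.

3.00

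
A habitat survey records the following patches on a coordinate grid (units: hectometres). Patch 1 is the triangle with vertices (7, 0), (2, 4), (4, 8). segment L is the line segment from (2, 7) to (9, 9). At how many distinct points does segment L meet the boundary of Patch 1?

2

The segment meets the boundary at (4.145,7.613), (3.75,7.5).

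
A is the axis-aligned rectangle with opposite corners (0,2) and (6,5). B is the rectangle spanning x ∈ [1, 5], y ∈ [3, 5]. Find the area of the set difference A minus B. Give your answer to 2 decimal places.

|A∩B|: x∈[1,5], y∈[3,5] → 4·2 = 8.
|A| = 18.
|A ∖ B| = |A| − |A∩B| = 18 − 8 = 10.00.

10.00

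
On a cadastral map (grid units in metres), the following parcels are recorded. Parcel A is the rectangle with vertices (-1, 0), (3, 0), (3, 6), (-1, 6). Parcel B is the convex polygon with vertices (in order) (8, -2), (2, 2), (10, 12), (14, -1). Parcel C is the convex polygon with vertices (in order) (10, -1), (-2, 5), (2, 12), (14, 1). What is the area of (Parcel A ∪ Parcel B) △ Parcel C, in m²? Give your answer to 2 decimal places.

84.59

|Parcel A ∪ Parcel B| = 110.0417.
|(Parcel A ∪ Parcel B) ∩ Parcel C| = 56.7243.
|(Parcel A ∪ Parcel B) △ Parcel C| = 110.0417 + 88 − 113.4485 = 84.59.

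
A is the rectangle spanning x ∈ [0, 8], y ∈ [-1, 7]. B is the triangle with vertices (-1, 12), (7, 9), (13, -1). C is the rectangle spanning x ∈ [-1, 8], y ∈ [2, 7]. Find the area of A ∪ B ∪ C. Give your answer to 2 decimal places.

93.93

By inclusion–exclusion:
Individual areas: |A| = 64, |B| = 31, |C| = 45.
|A∩B| = 6.0687.
|A∩C|: x∈[0,8], y∈[2,7] → 8·5 = 40.
|B∩C| = 6.0687.
|A∩B∩C| = 6.0687.
|A ∪ B ∪ C| = 140 − 52.1374 + 6.0687 = 93.93.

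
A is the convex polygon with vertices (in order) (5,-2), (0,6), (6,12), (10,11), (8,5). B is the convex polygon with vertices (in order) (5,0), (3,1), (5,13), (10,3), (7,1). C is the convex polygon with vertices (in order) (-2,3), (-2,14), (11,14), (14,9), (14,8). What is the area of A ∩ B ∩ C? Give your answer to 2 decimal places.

17.50

The intersection is the polygon with vertices (4.6,10.6), (5.667,11.667), (8.378,6.243), (3.626,4.758).
By the shoelace formula its area is 17.50.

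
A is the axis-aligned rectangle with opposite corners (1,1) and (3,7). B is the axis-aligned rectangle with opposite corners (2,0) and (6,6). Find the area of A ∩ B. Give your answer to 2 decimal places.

|A∩B|: x∈[2,3], y∈[1,6] → 1·5 = 5.

5.00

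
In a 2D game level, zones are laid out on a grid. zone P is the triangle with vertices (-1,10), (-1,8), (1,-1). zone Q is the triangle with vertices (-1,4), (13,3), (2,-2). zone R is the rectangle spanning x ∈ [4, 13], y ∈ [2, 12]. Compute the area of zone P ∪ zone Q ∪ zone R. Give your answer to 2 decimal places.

121.27

By inclusion–exclusion:
Individual areas: |zone P| = 2, |zone Q| = 40.5, |zone R| = 90.
|zone P∩zone Q| = 0.4335.
|zone P∩zone R| = 0.
|zone Q∩zone R| = 10.7929.
|zone P∩zone Q∩zone R| = 0.
|zone P ∪ zone Q ∪ zone R| = 132.5 − 11.2264 + 0 = 121.27.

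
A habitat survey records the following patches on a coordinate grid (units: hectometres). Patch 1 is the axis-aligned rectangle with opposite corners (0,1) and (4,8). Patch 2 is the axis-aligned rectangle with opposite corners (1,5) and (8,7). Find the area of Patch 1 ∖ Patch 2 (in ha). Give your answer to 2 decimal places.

22.00

|Patch 1∩Patch 2|: x∈[1,4], y∈[5,7] → 3·2 = 6.
|Patch 1| = 28.
|Patch 1 ∖ Patch 2| = |Patch 1| − |Patch 1∩Patch 2| = 28 − 6 = 22.00.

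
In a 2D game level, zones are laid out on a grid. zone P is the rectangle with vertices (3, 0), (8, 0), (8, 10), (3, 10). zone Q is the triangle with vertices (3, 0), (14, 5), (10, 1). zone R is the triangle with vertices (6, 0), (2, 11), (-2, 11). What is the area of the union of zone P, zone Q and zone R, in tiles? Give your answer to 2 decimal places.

73.92

By inclusion–exclusion:
Individual areas: |zone P| = 50, |zone Q| = 12, |zone R| = 22.
|zone P∩zone Q| = 3.8961.
|zone P∩zone R| = 6.1875.
|zone Q∩zone R| = 0.1893.
|zone P∩zone Q∩zone R| = 0.1893.
|zone P ∪ zone Q ∪ zone R| = 84 − 10.2729 + 0.1893 = 73.92.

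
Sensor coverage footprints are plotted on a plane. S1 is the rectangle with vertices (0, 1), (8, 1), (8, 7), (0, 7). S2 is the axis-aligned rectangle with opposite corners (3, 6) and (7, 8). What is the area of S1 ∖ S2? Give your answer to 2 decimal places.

44.00

|S1∩S2|: x∈[3,7], y∈[6,7] → 4·1 = 4.
|S1| = 48.
|S1 ∖ S2| = |S1| − |S1∩S2| = 48 − 4 = 44.00.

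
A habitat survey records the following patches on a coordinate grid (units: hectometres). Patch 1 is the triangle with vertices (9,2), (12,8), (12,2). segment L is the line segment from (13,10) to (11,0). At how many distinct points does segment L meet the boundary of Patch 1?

2

The segment meets the boundary at (11.4,2), (12,5).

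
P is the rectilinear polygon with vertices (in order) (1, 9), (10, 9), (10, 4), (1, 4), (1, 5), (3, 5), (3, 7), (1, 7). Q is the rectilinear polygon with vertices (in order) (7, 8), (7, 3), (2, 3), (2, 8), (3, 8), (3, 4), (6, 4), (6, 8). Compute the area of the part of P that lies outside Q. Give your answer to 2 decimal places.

35.00

|P| = 41, |P∩Q| = 6.
|P ∖ Q| = |P| − |P∩Q| = 41 − 6 = 35.00.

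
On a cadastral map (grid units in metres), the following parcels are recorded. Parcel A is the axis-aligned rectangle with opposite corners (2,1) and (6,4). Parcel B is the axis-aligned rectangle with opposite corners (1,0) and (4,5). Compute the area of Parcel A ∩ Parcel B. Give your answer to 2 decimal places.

|Parcel A∩Parcel B|: x∈[2,4], y∈[1,4] → 2·3 = 6.

6.00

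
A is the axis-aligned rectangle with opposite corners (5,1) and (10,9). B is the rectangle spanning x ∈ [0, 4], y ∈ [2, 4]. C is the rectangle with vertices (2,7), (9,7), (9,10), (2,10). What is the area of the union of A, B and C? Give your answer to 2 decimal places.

61.00

By inclusion–exclusion:
Individual areas: |A| = 40, |B| = 8, |C| = 21.
|A∩B| = 0 (no overlap).
|A∩C|: x∈[5,9], y∈[7,9] → 4·2 = 8.
|B∩C| = 0 (no overlap).
|A∩B∩C| = 0.
|A ∪ B ∪ C| = 69 − 8 + 0 = 61.00.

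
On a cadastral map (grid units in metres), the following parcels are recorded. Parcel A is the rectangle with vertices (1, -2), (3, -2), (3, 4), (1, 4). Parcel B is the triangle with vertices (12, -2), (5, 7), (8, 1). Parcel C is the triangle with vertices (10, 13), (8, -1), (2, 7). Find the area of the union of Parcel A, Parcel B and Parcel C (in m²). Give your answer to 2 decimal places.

By inclusion–exclusion:
Individual areas: |Parcel A| = 12, |Parcel B| = 7.5, |Parcel C| = 50.
|Parcel A∩Parcel B| = 0.
|Parcel A∩Parcel C| = 0.
|Parcel B∩Parcel C| = 3.9919.
|Parcel A∩Parcel B∩Parcel C| = 0.
|Parcel A ∪ Parcel B ∪ Parcel C| = 69.5 − 3.9919 + 0 = 65.51.

65.51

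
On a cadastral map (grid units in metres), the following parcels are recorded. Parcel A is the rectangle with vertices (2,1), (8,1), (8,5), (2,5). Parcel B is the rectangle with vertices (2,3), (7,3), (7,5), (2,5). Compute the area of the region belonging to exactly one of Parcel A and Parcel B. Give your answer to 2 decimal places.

|Parcel A∩Parcel B|: x∈[2,7], y∈[3,5] → 5·2 = 10.
|Parcel A △ Parcel B| = |Parcel A| + |Parcel B| − 2·|Parcel A∩Parcel B| = 24 + 10 − 20 = 14.00.

14.00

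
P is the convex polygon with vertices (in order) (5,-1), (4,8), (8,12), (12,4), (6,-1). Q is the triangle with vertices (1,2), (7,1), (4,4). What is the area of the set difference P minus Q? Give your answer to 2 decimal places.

|P| = 60.5, |P∩Q| = 2.3585.
|P ∖ Q| = |P| − |P∩Q| = 60.5 − 2.3585 = 58.14.

58.14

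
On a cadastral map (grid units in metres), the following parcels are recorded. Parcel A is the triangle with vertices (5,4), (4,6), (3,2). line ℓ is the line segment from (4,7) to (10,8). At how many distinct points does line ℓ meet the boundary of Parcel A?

0

The segment lies entirely outside Parcel A and never meets its boundary.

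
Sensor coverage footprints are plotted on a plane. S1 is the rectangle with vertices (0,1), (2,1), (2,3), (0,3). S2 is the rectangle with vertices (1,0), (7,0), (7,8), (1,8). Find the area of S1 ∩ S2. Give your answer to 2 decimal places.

2.00

|S1∩S2|: x∈[1,2], y∈[1,3] → 1·2 = 2.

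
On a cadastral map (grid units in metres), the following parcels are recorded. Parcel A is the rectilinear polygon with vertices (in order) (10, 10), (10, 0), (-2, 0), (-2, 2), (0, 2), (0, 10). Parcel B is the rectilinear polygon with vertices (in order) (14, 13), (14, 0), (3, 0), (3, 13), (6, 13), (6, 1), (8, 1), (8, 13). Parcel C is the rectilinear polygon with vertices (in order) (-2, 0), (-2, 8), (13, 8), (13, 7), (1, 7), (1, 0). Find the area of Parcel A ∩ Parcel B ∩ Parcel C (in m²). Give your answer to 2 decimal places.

5.00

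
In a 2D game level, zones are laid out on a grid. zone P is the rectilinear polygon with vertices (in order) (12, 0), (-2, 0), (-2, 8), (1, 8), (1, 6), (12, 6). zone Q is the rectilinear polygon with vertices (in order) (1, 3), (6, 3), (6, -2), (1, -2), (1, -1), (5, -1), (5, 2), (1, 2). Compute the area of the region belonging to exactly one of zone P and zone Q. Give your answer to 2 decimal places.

|zone P| = 90, |zone Q| = 13, |zone P∩zone Q| = 7.
|zone P △ zone Q| = |zone P| + |zone Q| − 2·|zone P∩zone Q| = 90 + 13 − 14 = 89.00.

89.00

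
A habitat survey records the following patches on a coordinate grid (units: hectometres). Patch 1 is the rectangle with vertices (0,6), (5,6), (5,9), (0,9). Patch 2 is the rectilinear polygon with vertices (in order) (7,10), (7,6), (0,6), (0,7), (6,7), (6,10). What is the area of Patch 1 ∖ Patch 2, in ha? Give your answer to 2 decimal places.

10.00

|Patch 1| = 15, |Patch 1∩Patch 2| = 5.
|Patch 1 ∖ Patch 2| = |Patch 1| − |Patch 1∩Patch 2| = 15 − 5 = 10.00.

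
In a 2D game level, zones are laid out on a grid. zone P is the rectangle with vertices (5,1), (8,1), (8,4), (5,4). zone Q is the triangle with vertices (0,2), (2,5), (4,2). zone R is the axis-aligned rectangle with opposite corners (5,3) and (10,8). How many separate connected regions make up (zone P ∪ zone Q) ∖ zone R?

(zone P ∪ zone Q) ∖ zone R splits into 2 disjoint pieces (area 6, area 6).

2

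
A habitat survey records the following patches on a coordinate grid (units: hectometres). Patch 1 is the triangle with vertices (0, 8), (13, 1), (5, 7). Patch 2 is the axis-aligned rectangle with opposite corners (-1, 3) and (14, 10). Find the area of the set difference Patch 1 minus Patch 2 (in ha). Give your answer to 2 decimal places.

1.05

|Patch 1| = 11, |Patch 1∩Patch 2| = 9.9524.
|Patch 1 ∖ Patch 2| = |Patch 1| − |Patch 1∩Patch 2| = 11 − 9.9524 = 1.05.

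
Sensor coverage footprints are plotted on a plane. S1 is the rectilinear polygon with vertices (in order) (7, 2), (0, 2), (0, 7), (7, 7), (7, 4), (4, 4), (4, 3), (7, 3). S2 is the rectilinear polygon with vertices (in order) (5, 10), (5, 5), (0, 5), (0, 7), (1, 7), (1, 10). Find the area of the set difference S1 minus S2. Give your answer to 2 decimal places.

22.00

|S1| = 32, |S1∩S2| = 10.
|S1 ∖ S2| = |S1| − |S1∩S2| = 32 − 10 = 22.00.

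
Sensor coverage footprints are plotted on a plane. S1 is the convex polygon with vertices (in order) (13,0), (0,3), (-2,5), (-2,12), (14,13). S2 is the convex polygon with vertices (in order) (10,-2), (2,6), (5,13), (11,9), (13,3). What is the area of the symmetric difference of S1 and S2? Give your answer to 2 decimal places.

|S1| = 166, |S2| = 89, |S1∩S2| = 82.0917.
|S1 △ S2| = |S1| + |S2| − 2·|S1∩S2| = 166 + 89 − 164.1835 = 90.82.

90.82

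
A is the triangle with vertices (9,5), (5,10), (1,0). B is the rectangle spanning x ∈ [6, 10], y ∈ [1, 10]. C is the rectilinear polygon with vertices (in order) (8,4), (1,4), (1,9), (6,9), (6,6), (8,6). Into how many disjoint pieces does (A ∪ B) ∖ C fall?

2

(A ∪ B) ∖ C splits into 2 disjoint pieces (area 40.9875, area 0.6).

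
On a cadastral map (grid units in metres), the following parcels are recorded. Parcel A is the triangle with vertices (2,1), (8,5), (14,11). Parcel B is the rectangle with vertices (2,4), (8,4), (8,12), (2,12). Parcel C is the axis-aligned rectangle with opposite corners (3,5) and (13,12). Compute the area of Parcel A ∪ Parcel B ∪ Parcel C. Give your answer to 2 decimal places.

84.43

By inclusion–exclusion:
Individual areas: |Parcel A| = 6, |Parcel B| = 48, |Parcel C| = 70.
|Parcel A∩Parcel B| = 1.65.
|Parcel A∩Parcel C| = 3.5167.
|Parcel B∩Parcel C|: x∈[3,8], y∈[5,12] → 5·7 = 35.
|Parcel A∩Parcel B∩Parcel C| = 0.6.
|Parcel A ∪ Parcel B ∪ Parcel C| = 124 − 40.1667 + 0.6 = 84.43.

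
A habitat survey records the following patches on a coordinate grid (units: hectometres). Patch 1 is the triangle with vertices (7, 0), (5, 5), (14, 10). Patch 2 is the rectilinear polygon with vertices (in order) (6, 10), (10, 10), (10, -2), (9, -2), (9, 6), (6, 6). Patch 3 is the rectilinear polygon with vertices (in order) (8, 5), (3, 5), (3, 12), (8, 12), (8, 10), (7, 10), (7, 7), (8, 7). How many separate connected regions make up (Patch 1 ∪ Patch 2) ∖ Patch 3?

1

(Patch 1 ∪ Patch 2) ∖ Patch 3 is a single connected region.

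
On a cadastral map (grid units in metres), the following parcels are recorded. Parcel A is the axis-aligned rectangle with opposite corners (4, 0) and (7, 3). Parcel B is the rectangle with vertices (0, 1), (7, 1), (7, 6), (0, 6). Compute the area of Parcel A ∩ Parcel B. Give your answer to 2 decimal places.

6.00

|Parcel A∩Parcel B|: x∈[4,7], y∈[1,3] → 3·2 = 6.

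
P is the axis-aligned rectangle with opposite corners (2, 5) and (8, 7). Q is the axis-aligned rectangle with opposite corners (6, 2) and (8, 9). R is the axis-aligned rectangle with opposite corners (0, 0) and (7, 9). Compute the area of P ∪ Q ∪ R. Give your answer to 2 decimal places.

By inclusion–exclusion:
Individual areas: |P| = 12, |Q| = 14, |R| = 63.
|P∩Q|: x∈[6,8], y∈[5,7] → 2·2 = 4.
|P∩R|: x∈[2,7], y∈[5,7] → 5·2 = 10.
|Q∩R|: x∈[6,7], y∈[2,9] → 1·7 = 7.
|P∩Q∩R| = 2.
|P ∪ Q ∪ R| = 89 − 21 + 2 = 70.00.

70.00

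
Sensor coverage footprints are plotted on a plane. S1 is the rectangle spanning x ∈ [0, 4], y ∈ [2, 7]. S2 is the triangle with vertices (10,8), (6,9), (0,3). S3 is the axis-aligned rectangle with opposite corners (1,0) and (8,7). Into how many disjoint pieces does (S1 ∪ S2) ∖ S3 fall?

2

(S1 ∪ S2) ∖ S3 splits into 2 disjoint pieces (area 5, area 7).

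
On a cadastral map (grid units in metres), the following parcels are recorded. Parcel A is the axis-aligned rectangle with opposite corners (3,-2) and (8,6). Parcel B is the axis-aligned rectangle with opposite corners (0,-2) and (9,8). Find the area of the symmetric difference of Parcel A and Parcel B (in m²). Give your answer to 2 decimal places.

|Parcel A∩Parcel B|: x∈[3,8], y∈[-2,6] → 5·8 = 40.
|Parcel A △ Parcel B| = |Parcel A| + |Parcel B| − 2·|Parcel A∩Parcel B| = 40 + 90 − 80 = 50.00.

50.00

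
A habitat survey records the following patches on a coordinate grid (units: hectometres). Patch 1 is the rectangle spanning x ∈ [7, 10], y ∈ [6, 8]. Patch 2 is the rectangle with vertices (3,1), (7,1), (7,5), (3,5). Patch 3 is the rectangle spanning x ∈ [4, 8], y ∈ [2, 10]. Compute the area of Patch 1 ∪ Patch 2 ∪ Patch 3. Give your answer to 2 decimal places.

43.00

By inclusion–exclusion:
Individual areas: |Patch 1| = 6, |Patch 2| = 16, |Patch 3| = 32.
|Patch 1∩Patch 2| = 0 (no overlap).
|Patch 1∩Patch 3|: x∈[7,8], y∈[6,8] → 1·2 = 2.
|Patch 2∩Patch 3|: x∈[4,7], y∈[2,5] → 3·3 = 9.
|Patch 1∩Patch 2∩Patch 3| = 0.
|Patch 1 ∪ Patch 2 ∪ Patch 3| = 54 − 11 + 0 = 43.00.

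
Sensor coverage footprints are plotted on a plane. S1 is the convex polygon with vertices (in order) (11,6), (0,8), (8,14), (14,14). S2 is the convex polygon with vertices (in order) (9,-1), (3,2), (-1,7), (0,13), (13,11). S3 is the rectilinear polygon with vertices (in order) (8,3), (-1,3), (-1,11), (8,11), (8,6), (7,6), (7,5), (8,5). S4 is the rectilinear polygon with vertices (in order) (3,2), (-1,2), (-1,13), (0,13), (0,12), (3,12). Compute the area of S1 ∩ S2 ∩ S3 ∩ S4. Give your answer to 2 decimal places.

The intersection is the polygon with vertices (0,8), (3,10.25), (3,7.455).
By the shoelace formula its area is 4.19.

4.19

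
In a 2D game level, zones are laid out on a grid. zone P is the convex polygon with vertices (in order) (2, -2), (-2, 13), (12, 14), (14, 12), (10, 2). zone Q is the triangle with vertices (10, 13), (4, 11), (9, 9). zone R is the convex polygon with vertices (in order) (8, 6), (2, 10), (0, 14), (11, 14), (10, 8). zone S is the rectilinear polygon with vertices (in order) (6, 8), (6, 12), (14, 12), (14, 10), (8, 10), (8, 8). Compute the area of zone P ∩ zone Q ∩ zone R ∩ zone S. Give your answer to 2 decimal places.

7.23

The intersection is the polygon with vertices (7,12), (9.75,12), (9.25,10), (8,10), (8,9.4), (6,10.2), (6,11.667).
By the shoelace formula its area is 7.23.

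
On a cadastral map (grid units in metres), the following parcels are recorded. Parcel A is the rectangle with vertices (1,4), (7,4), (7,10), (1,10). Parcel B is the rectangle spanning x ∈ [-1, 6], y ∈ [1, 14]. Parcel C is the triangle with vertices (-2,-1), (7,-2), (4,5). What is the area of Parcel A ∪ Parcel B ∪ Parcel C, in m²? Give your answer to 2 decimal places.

115.57

By inclusion–exclusion:
Individual areas: |Parcel A| = 36, |Parcel B| = 91, |Parcel C| = 30.
|Parcel A∩Parcel B|: x∈[1,6], y∈[4,10] → 5·6 = 30.
|Parcel A∩Parcel C| = 0.7143.
|Parcel B∩Parcel C| = 11.4286.
|Parcel A∩Parcel B∩Parcel C| = 0.7143.
|Parcel A ∪ Parcel B ∪ Parcel C| = 157 − 42.1429 + 0.7143 = 115.57.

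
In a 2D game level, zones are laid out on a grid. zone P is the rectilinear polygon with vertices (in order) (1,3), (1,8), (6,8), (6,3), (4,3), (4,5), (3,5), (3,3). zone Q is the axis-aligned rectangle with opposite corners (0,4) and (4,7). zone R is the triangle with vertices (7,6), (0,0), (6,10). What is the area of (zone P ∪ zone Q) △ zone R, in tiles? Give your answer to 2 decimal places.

|zone P ∪ zone Q| = 27.
|(zone P ∪ zone Q) ∩ zone R| = 9.9286.
|(zone P ∪ zone Q) △ zone R| = 27 + 17 − 19.8571 = 24.14.

24.14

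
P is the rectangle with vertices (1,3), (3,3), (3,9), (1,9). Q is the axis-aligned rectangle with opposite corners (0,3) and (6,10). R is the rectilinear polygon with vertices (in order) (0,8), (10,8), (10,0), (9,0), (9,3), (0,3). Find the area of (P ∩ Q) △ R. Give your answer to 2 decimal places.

|P ∩ Q| = 12.
|(P ∩ Q) ∩ R| = 10.
|(P ∩ Q) △ R| = 12 + 53 − 20 = 45.00.

45.00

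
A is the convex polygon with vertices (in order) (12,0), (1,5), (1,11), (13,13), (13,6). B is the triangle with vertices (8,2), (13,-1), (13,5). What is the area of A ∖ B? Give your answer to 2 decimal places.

102.66

|A| = 113.5, |A∩B| = 10.8426.
|A ∖ B| = |A| − |A∩B| = 113.5 − 10.8426 = 102.66.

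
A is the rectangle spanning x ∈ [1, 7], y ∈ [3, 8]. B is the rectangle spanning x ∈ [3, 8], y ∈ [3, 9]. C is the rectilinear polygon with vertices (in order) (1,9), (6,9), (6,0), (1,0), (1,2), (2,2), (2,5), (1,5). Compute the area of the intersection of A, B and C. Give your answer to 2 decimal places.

The intersection is the polygon with vertices (3,3), (3,8), (6,8), (6,3).
By the shoelace formula its area is 15.00.

15.00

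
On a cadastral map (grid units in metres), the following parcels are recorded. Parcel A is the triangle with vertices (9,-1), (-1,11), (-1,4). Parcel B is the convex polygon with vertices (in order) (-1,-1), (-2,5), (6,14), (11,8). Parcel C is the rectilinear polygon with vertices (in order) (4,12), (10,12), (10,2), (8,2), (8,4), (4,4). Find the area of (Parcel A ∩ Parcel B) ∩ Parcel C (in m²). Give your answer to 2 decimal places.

The region (Parcel A ∩ Parcel B) ∩ Parcel C is the polygon with vertices (4.833,4), (4,4), (4,5).
By the shoelace formula its area is 0.42.

0.42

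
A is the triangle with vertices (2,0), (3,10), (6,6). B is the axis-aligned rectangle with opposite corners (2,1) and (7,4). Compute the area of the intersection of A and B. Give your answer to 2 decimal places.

The intersection is the polygon with vertices (2.4,4), (4.667,4), (2.667,1), (2.1,1).
By the shoelace formula its area is 4.25.

4.25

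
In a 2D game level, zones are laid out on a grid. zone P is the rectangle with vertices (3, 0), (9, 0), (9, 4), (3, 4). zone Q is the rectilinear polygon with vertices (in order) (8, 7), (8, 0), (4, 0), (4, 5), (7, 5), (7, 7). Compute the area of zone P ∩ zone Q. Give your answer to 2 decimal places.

The intersection is the polygon with vertices (8,4), (8,0), (4,0), (4,4).
By the shoelace formula its area is 16.00.

16.00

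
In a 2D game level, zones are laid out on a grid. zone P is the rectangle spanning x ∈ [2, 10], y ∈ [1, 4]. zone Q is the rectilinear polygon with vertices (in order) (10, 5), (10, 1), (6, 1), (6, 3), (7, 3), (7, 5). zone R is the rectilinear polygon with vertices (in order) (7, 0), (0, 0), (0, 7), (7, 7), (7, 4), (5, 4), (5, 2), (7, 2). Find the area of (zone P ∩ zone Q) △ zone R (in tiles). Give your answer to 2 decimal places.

|zone P ∩ zone Q| = 11.
|(zone P ∩ zone Q) ∩ zone R| = 1.
|(zone P ∩ zone Q) △ zone R| = 11 + 45 − 2 = 54.00.

54.00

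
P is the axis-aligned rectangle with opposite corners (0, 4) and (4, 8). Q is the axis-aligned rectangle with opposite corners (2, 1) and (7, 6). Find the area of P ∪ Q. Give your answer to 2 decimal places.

37.00

By inclusion–exclusion:
Individual areas: |P| = 16, |Q| = 25.
|P∩Q|: x∈[2,4], y∈[4,6] → 2·2 = 4.
|P ∪ Q| = 41 − 4 = 37.00.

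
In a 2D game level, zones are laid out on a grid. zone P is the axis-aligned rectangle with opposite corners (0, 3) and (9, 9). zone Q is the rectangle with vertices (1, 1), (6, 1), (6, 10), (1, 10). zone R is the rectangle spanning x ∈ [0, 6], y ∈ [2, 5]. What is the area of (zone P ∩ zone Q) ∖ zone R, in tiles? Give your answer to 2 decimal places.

20.00

|zone P ∩ zone Q| = 30.
|(zone P ∩ zone Q) ∩ zone R| = 10.
|(zone P ∩ zone Q) ∖ zone R| = 30 − 10 = 20.00.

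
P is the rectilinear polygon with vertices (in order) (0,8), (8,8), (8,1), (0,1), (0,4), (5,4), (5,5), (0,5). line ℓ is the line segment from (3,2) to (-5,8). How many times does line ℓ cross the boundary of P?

1

The segment meets the boundary at (0.333,4).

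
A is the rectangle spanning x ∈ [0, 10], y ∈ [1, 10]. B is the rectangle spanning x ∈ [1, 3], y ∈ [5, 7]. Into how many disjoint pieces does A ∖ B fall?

1

A ∖ B is a single connected region.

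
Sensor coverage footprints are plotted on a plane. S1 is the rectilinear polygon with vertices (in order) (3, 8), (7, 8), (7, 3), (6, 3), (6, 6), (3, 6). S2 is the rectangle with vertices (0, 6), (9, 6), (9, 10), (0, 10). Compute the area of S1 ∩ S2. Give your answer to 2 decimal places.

8.00

The intersection is the polygon with vertices (7,8), (7,6), (6,6), (3,6), (3,8).
By the shoelace formula its area is 8.00.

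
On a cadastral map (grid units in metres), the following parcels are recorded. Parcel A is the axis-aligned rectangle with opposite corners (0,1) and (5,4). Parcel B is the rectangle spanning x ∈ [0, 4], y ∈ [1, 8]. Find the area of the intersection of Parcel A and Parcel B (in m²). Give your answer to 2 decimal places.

12.00

|Parcel A∩Parcel B|: x∈[0,4], y∈[1,4] → 4·3 = 12.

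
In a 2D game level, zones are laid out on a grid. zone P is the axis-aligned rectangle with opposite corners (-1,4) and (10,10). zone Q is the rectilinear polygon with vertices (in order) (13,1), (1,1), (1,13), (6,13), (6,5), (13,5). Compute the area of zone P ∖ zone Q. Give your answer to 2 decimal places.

32.00

|zone P| = 66, |zone P∩zone Q| = 34.
|zone P ∖ zone Q| = |zone P| − |zone P∩zone Q| = 66 − 34 = 32.00.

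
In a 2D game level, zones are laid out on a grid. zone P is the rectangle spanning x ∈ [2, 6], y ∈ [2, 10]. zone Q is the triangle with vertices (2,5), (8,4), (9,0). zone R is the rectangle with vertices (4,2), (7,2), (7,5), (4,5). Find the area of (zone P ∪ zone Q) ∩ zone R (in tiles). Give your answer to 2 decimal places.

|zone P ∪ zone Q| = 39.119.
|(zone P ∪ zone Q) ∩ zone R| = 8.24.

8.24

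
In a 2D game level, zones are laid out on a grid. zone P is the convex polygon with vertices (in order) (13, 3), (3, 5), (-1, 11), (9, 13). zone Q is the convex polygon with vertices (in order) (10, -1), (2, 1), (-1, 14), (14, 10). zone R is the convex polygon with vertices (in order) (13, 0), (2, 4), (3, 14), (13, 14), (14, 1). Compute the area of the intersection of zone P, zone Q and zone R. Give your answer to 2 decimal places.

64.74

The intersection is the polygon with vertices (2.217,6.174), (2.776,11.755), (5.429,12.286), (9.746,11.134), (12.191,5.024), (11.559,3.288), (3,5).
By the shoelace formula its area is 64.74.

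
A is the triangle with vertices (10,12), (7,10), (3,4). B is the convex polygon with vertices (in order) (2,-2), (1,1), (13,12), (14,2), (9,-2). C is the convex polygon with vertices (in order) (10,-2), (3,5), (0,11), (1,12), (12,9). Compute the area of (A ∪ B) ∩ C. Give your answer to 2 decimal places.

48.17

|A ∪ B| = 104.5.
|(A ∪ B) ∩ C| = 48.17.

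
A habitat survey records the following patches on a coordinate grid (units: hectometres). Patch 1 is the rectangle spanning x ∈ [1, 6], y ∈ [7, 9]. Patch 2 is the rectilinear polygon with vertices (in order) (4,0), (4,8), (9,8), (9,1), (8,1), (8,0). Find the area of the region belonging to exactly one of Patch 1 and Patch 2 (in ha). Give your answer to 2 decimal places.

45.00

|Patch 1| = 10, |Patch 2| = 39, |Patch 1∩Patch 2| = 2.
|Patch 1 △ Patch 2| = |Patch 1| + |Patch 2| − 2·|Patch 1∩Patch 2| = 10 + 39 − 4 = 45.00.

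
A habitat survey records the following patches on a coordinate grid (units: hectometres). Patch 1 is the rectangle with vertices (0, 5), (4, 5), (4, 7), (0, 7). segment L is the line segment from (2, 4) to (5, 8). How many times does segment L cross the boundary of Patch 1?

2

The segment meets the boundary at (4,6.667), (2.75,5).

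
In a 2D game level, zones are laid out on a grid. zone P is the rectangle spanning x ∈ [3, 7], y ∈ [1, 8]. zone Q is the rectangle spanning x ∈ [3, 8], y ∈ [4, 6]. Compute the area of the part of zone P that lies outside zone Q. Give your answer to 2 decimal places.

20.00

|zone P∩zone Q|: x∈[3,7], y∈[4,6] → 4·2 = 8.
|zone P| = 28.
|zone P ∖ zone Q| = |zone P| − |zone P∩zone Q| = 28 − 8 = 20.00.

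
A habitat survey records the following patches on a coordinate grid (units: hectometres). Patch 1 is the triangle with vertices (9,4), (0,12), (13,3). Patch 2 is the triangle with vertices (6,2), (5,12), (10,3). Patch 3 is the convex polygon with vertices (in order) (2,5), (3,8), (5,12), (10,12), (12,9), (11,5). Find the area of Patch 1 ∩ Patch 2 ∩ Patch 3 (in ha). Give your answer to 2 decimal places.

The intersection is the polygon with vertices (5.372,8.281), (8.125,6.375), (8.889,5), (7.875,5), (5.488,7.122).
By the shoelace formula its area is 4.09.

4.09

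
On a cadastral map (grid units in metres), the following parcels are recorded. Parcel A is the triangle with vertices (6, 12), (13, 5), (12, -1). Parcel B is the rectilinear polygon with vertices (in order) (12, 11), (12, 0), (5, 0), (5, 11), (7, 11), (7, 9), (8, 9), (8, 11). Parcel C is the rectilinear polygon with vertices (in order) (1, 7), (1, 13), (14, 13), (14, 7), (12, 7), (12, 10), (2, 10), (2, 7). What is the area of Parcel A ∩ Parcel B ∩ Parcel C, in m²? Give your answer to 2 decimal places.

0.31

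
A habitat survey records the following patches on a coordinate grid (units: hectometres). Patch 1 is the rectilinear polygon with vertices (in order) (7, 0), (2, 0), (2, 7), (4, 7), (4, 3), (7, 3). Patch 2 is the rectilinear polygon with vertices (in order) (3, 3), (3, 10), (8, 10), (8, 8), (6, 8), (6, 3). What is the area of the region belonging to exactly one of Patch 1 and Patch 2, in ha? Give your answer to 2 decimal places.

40.00

|Patch 1| = 23, |Patch 2| = 25, |Patch 1∩Patch 2| = 4.
|Patch 1 △ Patch 2| = |Patch 1| + |Patch 2| − 2·|Patch 1∩Patch 2| = 23 + 25 − 8 = 40.00.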